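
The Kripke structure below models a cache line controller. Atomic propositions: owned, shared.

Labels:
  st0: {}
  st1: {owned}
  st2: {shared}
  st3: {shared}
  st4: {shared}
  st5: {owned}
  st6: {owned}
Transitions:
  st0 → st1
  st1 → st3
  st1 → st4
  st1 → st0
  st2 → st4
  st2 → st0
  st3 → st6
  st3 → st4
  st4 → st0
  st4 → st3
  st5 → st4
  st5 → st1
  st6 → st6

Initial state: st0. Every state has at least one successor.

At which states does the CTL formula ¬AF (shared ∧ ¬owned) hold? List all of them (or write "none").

{st0, st1, st5, st6}

States satisfying shared ∧ ¬owned: {st2, st3, st4}.
States satisfying AF (shared ∧ ¬owned): {st2, st3, st4}.
States satisfying ¬AF (shared ∧ ¬owned): {st0, st1, st5, st6}.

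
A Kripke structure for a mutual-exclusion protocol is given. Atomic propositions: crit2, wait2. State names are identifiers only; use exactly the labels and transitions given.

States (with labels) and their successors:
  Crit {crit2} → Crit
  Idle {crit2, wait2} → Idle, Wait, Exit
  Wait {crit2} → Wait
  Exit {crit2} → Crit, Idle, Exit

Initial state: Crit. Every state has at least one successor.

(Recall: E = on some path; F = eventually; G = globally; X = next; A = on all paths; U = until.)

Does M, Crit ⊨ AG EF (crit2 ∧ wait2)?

States satisfying EF (crit2 ∧ wait2): {Idle, Exit}.
States satisfying AG EF (crit2 ∧ wait2): ∅.
Crit is reachable from Crit and violates EF (crit2 ∧ wait2), so AG fails at Crit.
Crit ∉ Sat(AG EF (crit2 ∧ wait2)).

Does not hold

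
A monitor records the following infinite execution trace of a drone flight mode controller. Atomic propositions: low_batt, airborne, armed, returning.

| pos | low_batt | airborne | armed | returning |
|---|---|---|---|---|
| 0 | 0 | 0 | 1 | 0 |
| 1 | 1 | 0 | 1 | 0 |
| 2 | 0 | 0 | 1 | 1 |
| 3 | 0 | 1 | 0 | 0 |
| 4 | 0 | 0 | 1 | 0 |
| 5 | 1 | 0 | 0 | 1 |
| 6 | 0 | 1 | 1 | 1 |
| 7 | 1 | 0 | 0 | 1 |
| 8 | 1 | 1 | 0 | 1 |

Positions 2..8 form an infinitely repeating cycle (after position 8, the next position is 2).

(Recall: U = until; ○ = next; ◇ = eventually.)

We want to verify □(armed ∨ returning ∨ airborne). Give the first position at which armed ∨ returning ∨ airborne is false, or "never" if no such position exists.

never

armed ∨ returning ∨ airborne holds at every position 0..8, and those are all the positions the trace ever visits, so the invariant □(armed ∨ returning ∨ airborne) is never violated.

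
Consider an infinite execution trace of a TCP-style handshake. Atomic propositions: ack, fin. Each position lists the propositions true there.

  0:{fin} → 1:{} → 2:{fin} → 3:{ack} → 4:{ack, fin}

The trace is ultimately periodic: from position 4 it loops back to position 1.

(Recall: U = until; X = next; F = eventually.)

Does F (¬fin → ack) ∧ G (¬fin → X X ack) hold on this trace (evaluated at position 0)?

¬fin → ack holds at position 0, which is reachable from 0, so F (¬fin → ack) holds.
¬fin → X X ack must hold at every position from 0 onward. It fails at position 3, so G (¬fin → X X ack) is false.
Positions where ¬fin holds: 1, 3.
Check X X ack at each: 1→ok, 3→fails.
At position 0: F (¬fin → ack) is true; G (¬fin → X X ack) is false; so F (¬fin → ack) ∧ G (¬fin → X X ack) is false.

No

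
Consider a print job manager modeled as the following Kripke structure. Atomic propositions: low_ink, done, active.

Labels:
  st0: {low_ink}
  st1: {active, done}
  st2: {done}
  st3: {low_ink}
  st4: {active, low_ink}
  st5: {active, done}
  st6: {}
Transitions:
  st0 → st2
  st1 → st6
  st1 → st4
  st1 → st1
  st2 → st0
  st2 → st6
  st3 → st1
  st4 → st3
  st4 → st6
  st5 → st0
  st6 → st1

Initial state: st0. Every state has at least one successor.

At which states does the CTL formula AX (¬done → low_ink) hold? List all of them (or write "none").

{st0, st3, st5, st6}

States satisfying ¬done → low_ink: {st0, st1, st2, st3, st4, st5}.
States satisfying AX (¬done → low_ink): {st0, st3, st5, st6}.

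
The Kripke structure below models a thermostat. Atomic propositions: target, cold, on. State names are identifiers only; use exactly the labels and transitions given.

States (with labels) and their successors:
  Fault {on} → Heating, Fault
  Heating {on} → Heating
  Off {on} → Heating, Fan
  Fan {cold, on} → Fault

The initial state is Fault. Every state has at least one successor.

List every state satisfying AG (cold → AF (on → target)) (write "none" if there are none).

{Fault, Heating}

States satisfying cold → AF (on → target): {Fault, Heating, Off}.
States satisfying AG (cold → AF (on → target)): {Fault, Heating}.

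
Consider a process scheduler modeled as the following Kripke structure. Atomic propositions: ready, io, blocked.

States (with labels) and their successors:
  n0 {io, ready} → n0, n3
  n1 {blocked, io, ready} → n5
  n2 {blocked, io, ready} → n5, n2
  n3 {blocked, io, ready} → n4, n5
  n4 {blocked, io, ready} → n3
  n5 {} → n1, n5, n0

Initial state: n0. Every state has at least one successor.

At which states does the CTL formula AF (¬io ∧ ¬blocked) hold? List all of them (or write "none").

States satisfying ¬io ∧ ¬blocked: {n5}.
States satisfying AF (¬io ∧ ¬blocked): {n1, n5}.

{n1, n5}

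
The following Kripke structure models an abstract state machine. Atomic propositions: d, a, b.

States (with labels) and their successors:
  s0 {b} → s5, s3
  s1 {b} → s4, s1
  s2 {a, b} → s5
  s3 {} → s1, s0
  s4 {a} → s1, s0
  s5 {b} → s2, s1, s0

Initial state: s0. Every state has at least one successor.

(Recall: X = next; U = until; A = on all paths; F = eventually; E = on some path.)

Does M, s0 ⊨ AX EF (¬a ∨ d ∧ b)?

Holds

States satisfying EF (¬a ∨ d ∧ b): {s0, s1, s2, s3, s4, s5}.
States satisfying AX EF (¬a ∨ d ∧ b): {s0, s1, s2, s3, s4, s5}.
s0 ∈ Sat(AX EF (¬a ∨ d ∧ b)).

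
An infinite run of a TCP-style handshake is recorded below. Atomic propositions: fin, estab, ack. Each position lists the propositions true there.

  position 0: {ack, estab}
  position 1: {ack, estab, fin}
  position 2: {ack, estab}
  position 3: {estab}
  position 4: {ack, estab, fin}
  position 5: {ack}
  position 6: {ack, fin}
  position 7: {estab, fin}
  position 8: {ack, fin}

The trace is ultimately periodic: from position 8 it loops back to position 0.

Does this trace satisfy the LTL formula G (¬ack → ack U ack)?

Violated

¬ack → ack U ack must hold at every position from 0 onward. It fails at position 3, so G (¬ack → ack U ack) is false.
Positions where ¬ack holds: 3, 7.
Check ack U ack at each: 3→fails, 7→fails.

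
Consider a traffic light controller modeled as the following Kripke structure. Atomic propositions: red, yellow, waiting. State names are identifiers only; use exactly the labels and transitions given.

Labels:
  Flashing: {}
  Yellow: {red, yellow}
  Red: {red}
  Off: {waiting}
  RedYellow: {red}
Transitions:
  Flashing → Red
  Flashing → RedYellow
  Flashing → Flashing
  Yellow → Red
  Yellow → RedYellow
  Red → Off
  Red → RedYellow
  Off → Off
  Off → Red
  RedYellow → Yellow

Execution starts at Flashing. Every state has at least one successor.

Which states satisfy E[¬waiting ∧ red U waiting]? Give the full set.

States satisfying ¬waiting ∧ red: {Yellow, Red, RedYellow}.
States satisfying waiting: {Off}.
States satisfying E[¬waiting ∧ red U waiting]: {Yellow, Red, Off, RedYellow}.

{Yellow, Red, Off, RedYellow}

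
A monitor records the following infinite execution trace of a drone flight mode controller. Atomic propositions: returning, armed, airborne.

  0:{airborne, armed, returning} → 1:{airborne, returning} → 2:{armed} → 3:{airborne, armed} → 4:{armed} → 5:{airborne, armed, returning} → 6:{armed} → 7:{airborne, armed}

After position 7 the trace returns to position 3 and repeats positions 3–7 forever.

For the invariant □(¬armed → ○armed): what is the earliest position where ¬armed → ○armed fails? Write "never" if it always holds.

¬armed → ○armed holds at every position 0..7, and those are all the positions the trace ever visits, so the invariant □(¬armed → ○armed) is never violated.

never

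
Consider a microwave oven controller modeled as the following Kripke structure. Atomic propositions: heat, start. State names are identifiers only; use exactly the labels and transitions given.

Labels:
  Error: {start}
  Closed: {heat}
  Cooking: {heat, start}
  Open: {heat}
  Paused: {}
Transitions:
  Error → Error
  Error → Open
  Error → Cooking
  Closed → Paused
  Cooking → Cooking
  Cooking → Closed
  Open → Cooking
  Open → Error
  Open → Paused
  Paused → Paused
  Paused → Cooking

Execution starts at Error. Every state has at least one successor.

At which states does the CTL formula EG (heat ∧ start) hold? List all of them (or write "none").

States satisfying heat ∧ start: {Cooking}.
States satisfying EG (heat ∧ start): {Cooking}.

{Cooking}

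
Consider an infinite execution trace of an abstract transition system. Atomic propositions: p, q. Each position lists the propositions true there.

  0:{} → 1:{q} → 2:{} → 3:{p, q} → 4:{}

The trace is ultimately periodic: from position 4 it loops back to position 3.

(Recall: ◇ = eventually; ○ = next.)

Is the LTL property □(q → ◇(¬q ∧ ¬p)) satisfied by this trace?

Holds

q → ◇(¬q ∧ ¬p) holds at every position 0..4, and those are all positions ever visited, so □(q → ◇(¬q ∧ ¬p)) holds.
Positions where q holds: 1, 3.
Check ◇(¬q ∧ ¬p) at each: 1→ok, 3→ok.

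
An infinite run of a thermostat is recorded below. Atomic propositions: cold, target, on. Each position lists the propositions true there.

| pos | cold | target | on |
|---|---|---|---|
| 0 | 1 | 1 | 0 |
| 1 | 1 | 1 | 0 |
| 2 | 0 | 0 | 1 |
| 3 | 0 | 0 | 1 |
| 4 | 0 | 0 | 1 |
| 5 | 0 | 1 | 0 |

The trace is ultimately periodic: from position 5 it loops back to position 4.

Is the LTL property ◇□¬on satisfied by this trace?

□¬on is false at every position 0..5, so it never becomes true and ◇□¬on fails.

No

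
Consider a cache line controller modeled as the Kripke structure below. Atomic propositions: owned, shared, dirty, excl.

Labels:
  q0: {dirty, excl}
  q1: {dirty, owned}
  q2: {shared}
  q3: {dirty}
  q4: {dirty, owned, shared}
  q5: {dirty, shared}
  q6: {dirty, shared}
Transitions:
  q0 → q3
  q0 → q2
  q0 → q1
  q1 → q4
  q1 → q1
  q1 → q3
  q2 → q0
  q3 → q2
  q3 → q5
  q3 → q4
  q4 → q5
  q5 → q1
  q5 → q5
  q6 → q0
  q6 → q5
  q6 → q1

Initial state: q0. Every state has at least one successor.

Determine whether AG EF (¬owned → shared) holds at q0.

Satisfied

States satisfying EF (¬owned → shared): {q0, q1, q2, q3, q4, q5, q6}.
States satisfying AG EF (¬owned → shared): {q0, q1, q2, q3, q4, q5, q6}.
Every state reachable from q0 satisfies EF (¬owned → shared).
q0 ∈ Sat(AG EF (¬owned → shared)).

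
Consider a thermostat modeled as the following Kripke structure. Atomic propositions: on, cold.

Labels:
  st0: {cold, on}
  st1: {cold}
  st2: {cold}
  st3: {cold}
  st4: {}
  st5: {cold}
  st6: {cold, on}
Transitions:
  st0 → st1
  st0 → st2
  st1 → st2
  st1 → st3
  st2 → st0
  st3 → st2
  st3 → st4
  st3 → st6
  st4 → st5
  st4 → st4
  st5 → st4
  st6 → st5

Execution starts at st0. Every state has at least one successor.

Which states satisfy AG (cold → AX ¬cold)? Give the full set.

{st4, st5}

States satisfying cold → AX ¬cold: {st4, st5}.
States satisfying AG (cold → AX ¬cold): {st4, st5}.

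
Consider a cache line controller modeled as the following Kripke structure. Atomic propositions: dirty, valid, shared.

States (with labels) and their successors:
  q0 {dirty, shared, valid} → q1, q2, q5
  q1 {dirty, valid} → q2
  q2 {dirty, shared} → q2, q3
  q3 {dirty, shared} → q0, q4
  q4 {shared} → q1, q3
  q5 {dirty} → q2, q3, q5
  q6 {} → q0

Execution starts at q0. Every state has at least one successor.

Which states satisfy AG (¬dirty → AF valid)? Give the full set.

none

States satisfying ¬dirty → AF valid: {q0, q1, q2, q3, q5, q6}.
States satisfying AG (¬dirty → AF valid): ∅.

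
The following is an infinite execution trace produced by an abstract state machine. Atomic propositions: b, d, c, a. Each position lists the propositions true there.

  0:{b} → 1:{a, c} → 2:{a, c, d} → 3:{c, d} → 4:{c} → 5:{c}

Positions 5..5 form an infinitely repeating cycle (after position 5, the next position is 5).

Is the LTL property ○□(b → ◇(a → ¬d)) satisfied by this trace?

Satisfied

The position after 0 is 1; □(b → ◇(a → ¬d)) is true there.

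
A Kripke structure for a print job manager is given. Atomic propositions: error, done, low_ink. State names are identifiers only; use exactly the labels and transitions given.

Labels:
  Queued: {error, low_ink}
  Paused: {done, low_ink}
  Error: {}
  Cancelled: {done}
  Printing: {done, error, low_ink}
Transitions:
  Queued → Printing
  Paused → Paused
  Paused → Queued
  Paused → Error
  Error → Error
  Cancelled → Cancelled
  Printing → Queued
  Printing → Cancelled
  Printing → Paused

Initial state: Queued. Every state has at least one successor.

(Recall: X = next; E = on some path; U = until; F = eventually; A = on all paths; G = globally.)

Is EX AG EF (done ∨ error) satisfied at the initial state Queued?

Violated

States satisfying AG EF (done ∨ error): {Cancelled}.
States satisfying EX AG EF (done ∨ error): {Cancelled, Printing}.
No suitable path/successor from Queued witnesses the formula.
Queued ∉ Sat(EX AG EF (done ∨ error)).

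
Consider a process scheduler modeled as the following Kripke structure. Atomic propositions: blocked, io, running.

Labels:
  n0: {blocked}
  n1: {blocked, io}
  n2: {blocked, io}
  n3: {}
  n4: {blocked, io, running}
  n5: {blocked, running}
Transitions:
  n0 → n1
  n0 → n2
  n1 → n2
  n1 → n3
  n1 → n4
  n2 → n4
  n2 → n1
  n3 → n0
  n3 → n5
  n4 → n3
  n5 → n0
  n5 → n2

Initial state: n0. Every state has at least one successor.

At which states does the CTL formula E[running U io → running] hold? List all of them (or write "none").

{n0, n3, n4, n5}

States satisfying running: {n4, n5}.
States satisfying io → running: {n0, n3, n4, n5}.
States satisfying E[running U io → running]: {n0, n3, n4, n5}.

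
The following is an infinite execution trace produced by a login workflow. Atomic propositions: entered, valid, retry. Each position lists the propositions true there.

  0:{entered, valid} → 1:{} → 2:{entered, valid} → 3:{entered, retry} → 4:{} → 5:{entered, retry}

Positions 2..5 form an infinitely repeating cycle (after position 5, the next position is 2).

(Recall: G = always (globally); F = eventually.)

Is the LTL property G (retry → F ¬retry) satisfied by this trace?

Holds

retry → F ¬retry holds at every position 0..5, and those are all positions ever visited, so G (retry → F ¬retry) holds.
Positions where retry holds: 3, 5.
Check F ¬retry at each: 3→ok, 5→ok.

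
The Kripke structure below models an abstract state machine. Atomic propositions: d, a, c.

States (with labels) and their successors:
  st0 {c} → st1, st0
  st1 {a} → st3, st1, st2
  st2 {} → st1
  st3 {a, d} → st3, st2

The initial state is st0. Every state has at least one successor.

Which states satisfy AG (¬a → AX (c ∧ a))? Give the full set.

none

States satisfying ¬a → AX (c ∧ a): {st1, st3}.
States satisfying AG (¬a → AX (c ∧ a)): ∅.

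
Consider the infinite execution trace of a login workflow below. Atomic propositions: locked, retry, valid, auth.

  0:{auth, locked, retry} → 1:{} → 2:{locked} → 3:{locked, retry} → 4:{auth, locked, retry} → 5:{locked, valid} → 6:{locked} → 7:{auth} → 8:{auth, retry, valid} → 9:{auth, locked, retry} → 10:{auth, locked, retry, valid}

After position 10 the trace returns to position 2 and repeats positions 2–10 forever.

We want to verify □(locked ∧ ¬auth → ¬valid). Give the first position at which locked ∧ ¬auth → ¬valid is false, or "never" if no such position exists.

Check locked ∧ ¬auth → ¬valid at each position in order: 0 ✓, 1 ✓, 2 ✓, 3 ✓, 4 ✓.
At position 5 the labels are {locked, valid}, so locked ∧ ¬auth → ¬valid is false there. This is the first violation.

5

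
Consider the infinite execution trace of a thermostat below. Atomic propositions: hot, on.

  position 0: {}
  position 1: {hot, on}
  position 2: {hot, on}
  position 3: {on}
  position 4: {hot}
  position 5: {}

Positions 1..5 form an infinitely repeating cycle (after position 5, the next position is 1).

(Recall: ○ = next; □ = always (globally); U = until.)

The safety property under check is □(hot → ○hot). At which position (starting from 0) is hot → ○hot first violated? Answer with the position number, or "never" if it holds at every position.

2

Check hot → ○hot at each position in order: 0 ✓, 1 ✓.
At position 2 the labels are {hot, on} and the next position 3 has {on}, so hot → ○hot is false there. This is the first violation.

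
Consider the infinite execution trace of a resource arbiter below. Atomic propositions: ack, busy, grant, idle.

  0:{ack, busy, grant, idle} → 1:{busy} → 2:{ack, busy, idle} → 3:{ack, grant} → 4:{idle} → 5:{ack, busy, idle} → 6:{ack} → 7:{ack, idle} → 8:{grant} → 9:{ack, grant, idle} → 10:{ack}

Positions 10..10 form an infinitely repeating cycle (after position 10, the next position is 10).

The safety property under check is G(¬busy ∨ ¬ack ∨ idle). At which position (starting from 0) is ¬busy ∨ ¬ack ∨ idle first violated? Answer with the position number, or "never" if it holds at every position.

never

¬busy ∨ ¬ack ∨ idle holds at every position 0..10, and those are all the positions the trace ever visits, so the invariant G(¬busy ∨ ¬ack ∨ idle) is never violated.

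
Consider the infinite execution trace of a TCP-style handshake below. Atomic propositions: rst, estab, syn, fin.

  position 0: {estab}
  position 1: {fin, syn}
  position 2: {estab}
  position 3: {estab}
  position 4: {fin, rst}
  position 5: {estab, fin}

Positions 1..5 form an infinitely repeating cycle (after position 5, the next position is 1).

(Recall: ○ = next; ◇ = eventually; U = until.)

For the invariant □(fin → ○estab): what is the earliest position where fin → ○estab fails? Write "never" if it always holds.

5

Check fin → ○estab at each position in order: 0 ✓, 1 ✓, 2 ✓, 3 ✓, 4 ✓.
At position 5 the labels are {estab, fin} and the next position 1 has {fin, syn}, so fin → ○estab is false there. This is the first violation.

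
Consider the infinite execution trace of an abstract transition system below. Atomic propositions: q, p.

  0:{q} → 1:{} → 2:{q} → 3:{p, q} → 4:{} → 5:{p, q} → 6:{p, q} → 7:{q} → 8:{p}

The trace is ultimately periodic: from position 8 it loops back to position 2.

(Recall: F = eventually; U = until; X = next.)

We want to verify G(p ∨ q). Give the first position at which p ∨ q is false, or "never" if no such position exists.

1

Check p ∨ q at each position in order: 0 ✓.
At position 1 the labels are {}, so p ∨ q is false there. This is the first violation.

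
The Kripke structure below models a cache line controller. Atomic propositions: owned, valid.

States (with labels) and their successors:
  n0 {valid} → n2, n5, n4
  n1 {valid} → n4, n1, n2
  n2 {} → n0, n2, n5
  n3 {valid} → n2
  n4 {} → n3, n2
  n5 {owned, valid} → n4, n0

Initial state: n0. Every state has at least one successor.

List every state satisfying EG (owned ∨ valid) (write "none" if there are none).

{n0, n1, n5}

States satisfying owned ∨ valid: {n0, n1, n3, n5}.
States satisfying EG (owned ∨ valid): {n0, n1, n5}.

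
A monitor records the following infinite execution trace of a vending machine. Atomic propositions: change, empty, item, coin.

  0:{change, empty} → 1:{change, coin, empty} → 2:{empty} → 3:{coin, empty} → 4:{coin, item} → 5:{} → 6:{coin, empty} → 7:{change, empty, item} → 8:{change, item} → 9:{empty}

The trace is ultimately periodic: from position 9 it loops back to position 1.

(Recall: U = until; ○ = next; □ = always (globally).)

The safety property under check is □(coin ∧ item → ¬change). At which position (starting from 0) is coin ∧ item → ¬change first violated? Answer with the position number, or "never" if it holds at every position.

never

coin ∧ item → ¬change holds at every position 0..9, and those are all the positions the trace ever visits, so the invariant □(coin ∧ item → ¬change) is never violated.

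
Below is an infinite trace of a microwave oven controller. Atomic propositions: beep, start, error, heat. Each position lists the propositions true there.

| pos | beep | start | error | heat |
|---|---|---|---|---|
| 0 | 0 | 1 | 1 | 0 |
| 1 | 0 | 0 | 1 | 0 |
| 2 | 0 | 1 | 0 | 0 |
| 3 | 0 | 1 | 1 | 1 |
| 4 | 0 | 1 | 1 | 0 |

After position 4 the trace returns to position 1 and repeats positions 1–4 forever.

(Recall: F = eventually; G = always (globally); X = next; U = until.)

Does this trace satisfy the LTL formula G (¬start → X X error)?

Yes

¬start → X X error holds at every position 0..4, and those are all positions ever visited, so G (¬start → X X error) holds.
Positions where ¬start holds: 1.
Check X X error at each: 1→ok.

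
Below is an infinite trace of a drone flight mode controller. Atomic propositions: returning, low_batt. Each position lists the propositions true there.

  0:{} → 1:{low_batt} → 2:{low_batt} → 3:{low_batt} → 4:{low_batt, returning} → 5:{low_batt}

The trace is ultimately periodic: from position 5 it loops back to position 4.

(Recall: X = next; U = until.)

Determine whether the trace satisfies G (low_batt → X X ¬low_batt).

Does not hold

low_batt → X X ¬low_batt must hold at every position from 0 onward. It fails at position 1, so G (low_batt → X X ¬low_batt) is false.
Positions where low_batt holds: 1, 2, 3, 4, 5.
Check X X ¬low_batt at each: 1→fails, 2→fails, 3→fails, 4→fails, 5→fails.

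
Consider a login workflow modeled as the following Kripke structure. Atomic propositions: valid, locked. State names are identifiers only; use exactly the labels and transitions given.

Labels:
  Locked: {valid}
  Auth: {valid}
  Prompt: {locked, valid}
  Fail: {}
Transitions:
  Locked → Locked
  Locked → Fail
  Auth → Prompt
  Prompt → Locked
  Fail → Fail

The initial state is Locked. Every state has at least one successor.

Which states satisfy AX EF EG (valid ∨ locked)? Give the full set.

States satisfying EF EG (valid ∨ locked): {Locked, Auth, Prompt}.
States satisfying AX EF EG (valid ∨ locked): {Auth, Prompt}.

{Auth, Prompt}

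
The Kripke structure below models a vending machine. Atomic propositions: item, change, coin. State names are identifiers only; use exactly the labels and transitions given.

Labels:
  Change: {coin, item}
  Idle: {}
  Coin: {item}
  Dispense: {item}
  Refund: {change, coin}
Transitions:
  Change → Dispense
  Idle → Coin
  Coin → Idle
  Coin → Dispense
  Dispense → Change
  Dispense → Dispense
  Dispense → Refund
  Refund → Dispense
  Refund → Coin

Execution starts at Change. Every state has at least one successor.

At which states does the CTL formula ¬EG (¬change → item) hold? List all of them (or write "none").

{Idle}

States satisfying ¬change → item: {Change, Coin, Dispense, Refund}.
States satisfying EG (¬change → item): {Change, Coin, Dispense, Refund}.
States satisfying ¬EG (¬change → item): {Idle}.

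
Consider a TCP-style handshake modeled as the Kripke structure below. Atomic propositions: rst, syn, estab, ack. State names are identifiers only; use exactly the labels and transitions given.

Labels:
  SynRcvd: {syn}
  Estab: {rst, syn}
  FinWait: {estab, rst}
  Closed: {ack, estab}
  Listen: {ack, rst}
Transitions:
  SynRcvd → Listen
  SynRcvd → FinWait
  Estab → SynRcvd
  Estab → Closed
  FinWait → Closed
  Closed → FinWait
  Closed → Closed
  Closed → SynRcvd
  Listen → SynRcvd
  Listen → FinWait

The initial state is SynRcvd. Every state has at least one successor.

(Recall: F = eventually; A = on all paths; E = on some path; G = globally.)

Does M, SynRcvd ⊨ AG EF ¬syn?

States satisfying EF ¬syn: {SynRcvd, Estab, FinWait, Closed, Listen}.
States satisfying AG EF ¬syn: {SynRcvd, Estab, FinWait, Closed, Listen}.
Every state reachable from SynRcvd satisfies EF ¬syn.
SynRcvd ∈ Sat(AG EF ¬syn).

Holds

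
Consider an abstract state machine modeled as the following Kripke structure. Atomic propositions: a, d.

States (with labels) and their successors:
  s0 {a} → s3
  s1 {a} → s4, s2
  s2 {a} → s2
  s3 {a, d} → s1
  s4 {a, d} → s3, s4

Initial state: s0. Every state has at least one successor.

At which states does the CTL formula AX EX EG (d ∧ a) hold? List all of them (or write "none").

States satisfying EX EG (d ∧ a): {s1, s4}.
States satisfying AX EX EG (d ∧ a): {s3}.

{s3}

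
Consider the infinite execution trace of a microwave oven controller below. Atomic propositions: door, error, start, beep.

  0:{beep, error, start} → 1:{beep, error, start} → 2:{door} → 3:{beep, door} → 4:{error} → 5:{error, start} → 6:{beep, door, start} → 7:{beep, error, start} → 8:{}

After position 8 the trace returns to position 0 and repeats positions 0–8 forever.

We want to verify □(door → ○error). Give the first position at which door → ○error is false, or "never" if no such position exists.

Check door → ○error at each position in order: 0 ✓, 1 ✓.
At position 2 the labels are {door} and the next position 3 has {beep, door}, so door → ○error is false there. This is the first violation.

2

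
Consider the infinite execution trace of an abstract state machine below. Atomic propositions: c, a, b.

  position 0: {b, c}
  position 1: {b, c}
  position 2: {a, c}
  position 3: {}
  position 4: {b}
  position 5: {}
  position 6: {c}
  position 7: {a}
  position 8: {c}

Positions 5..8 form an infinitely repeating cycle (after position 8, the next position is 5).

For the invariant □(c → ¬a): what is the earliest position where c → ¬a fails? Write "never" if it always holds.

Check c → ¬a at each position in order: 0 ✓, 1 ✓.
At position 2 the labels are {a, c}, so c → ¬a is false there. This is the first violation.

2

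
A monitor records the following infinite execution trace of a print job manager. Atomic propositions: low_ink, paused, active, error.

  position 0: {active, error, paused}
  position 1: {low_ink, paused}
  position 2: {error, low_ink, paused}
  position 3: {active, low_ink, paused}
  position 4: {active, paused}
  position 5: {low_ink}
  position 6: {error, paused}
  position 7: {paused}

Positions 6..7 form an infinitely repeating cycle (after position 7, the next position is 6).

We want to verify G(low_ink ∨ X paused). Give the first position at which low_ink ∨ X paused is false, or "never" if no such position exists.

Check low_ink ∨ X paused at each position in order: 0 ✓, 1 ✓, 2 ✓, 3 ✓.
At position 4 the labels are {active, paused} and the next position 5 has {low_ink}, so low_ink ∨ X paused is false there. This is the first violation.

4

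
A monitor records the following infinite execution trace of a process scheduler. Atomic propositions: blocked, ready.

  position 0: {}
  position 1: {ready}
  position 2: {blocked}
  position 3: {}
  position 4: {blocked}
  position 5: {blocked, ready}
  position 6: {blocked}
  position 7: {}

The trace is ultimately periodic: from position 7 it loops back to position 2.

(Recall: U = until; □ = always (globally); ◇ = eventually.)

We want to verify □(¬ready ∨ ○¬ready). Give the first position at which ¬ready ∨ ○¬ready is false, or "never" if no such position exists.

¬ready ∨ ○¬ready holds at every position 0..7, and those are all the positions the trace ever visits, so the invariant □(¬ready ∨ ○¬ready) is never violated.

never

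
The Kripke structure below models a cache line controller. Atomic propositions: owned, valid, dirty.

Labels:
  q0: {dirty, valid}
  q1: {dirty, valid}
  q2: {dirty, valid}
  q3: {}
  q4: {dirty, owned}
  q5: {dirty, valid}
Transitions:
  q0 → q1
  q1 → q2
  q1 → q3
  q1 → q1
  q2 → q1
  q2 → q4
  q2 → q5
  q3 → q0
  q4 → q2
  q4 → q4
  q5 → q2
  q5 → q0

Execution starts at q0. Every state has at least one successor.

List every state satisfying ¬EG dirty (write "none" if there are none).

States satisfying dirty: {q0, q1, q2, q4, q5}.
States satisfying EG dirty: {q0, q1, q2, q4, q5}.
States satisfying ¬EG dirty: {q3}.

{q3}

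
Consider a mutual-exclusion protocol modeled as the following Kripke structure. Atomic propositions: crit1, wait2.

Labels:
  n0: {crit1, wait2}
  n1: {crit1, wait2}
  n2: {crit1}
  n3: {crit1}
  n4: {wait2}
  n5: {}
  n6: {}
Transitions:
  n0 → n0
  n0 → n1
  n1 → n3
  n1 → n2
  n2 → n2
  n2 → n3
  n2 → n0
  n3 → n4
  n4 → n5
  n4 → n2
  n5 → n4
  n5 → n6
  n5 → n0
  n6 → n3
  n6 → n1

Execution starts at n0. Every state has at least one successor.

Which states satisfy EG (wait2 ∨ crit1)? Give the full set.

{n0, n1, n2, n3, n4}

States satisfying wait2 ∨ crit1: {n0, n1, n2, n3, n4}.
States satisfying EG (wait2 ∨ crit1): {n0, n1, n2, n3, n4}.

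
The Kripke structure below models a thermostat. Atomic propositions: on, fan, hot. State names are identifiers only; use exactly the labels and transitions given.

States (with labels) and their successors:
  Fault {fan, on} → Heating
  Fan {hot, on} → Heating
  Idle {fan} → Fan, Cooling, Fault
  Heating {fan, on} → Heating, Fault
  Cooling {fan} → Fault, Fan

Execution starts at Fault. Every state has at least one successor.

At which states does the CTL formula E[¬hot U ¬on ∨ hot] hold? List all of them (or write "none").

{Fan, Idle, Cooling}

States satisfying ¬hot: {Fault, Idle, Heating, Cooling}.
States satisfying ¬on ∨ hot: {Fan, Idle, Cooling}.
States satisfying E[¬hot U ¬on ∨ hot]: {Fan, Idle, Cooling}.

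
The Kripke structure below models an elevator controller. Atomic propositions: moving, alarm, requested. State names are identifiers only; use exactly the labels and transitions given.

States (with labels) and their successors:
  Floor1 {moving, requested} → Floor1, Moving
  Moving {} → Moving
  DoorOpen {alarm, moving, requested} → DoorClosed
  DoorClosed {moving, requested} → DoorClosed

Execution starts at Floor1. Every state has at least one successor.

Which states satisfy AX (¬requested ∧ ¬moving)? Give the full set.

{Moving}

States satisfying ¬requested ∧ ¬moving: {Moving}.
States satisfying AX (¬requested ∧ ¬moving): {Moving}.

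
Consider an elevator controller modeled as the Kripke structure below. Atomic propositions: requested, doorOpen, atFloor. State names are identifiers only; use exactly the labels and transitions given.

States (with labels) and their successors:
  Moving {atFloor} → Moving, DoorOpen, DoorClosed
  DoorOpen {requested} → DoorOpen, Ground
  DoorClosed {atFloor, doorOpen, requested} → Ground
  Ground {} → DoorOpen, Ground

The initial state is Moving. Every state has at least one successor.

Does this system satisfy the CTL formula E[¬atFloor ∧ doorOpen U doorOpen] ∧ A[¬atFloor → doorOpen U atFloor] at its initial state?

States satisfying ¬atFloor ∧ doorOpen: ∅.
States satisfying doorOpen: {DoorClosed}.
States satisfying E[¬atFloor ∧ doorOpen U doorOpen]: {DoorClosed}.
States satisfying ¬atFloor → doorOpen: {Moving, DoorClosed}.
States satisfying atFloor: {Moving, DoorClosed}.
States satisfying A[¬atFloor → doorOpen U atFloor]: {Moving, DoorClosed}.
States satisfying E[¬atFloor ∧ doorOpen U doorOpen] ∧ A[¬atFloor → doorOpen U atFloor]: {DoorClosed}.
Moving ∉ Sat(E[¬atFloor ∧ doorOpen U doorOpen] ∧ A[¬atFloor → doorOpen U atFloor]).

No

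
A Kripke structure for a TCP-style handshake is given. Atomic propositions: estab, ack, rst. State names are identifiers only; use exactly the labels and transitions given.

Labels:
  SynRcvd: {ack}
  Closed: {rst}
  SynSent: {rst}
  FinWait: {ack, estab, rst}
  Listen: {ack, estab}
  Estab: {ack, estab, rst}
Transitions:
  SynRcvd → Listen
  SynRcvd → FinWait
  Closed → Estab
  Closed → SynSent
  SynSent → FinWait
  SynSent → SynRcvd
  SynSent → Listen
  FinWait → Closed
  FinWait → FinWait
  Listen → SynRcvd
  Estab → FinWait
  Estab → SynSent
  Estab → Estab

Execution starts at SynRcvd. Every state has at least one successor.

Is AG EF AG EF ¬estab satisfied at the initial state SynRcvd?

Holds

States satisfying EF AG EF ¬estab: {SynRcvd, Closed, SynSent, FinWait, Listen, Estab}.
States satisfying AG EF AG EF ¬estab: {SynRcvd, Closed, SynSent, FinWait, Listen, Estab}.
Every state reachable from SynRcvd satisfies EF AG EF ¬estab.
SynRcvd ∈ Sat(AG EF AG EF ¬estab).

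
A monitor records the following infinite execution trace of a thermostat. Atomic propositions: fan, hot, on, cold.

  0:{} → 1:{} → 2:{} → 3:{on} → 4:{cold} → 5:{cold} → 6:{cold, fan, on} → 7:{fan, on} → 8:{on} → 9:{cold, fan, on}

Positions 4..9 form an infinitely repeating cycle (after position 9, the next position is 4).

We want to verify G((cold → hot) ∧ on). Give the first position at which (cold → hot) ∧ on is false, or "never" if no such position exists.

0

At position 0 the labels are {}, so (cold → hot) ∧ on is false there. This is the first violation.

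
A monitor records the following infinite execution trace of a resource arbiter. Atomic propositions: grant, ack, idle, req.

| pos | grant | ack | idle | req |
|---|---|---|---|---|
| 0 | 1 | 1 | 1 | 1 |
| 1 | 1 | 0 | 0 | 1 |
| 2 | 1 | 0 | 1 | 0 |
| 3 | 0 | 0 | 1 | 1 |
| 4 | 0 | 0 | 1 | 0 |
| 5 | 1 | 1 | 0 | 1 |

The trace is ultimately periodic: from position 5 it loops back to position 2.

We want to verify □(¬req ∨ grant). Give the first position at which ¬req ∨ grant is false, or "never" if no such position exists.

3

Check ¬req ∨ grant at each position in order: 0 ✓, 1 ✓, 2 ✓.
At position 3 the labels are {idle, req}, so ¬req ∨ grant is false there. This is the first violation.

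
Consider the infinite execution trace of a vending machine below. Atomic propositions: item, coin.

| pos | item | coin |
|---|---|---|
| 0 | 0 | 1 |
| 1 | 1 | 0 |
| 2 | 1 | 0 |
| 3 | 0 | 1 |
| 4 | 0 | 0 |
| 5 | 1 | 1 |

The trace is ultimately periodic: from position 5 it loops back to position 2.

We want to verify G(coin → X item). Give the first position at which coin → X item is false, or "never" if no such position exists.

3

Check coin → X item at each position in order: 0 ✓, 1 ✓, 2 ✓.
At position 3 the labels are {coin} and the next position 4 has {}, so coin → X item is false there. This is the first violation.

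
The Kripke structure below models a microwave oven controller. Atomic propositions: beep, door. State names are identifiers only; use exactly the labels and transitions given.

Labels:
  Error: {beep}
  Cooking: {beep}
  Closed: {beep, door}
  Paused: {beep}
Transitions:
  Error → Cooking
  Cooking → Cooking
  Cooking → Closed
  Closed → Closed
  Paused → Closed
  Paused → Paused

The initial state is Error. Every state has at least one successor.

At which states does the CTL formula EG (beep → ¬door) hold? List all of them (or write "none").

{Error, Cooking, Paused}

States satisfying beep → ¬door: {Error, Cooking, Paused}.
States satisfying EG (beep → ¬door): {Error, Cooking, Paused}.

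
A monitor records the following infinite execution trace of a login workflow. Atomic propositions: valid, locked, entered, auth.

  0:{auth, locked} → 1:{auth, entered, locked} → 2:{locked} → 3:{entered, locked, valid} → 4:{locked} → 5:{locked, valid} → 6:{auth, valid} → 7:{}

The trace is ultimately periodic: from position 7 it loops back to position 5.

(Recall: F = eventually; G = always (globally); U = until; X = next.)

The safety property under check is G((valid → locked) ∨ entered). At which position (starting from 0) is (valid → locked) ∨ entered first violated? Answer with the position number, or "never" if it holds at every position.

Check (valid → locked) ∨ entered at each position in order: 0 ✓, 1 ✓, 2 ✓, 3 ✓, 4 ✓, 5 ✓.
At position 6 the labels are {auth, valid}, so (valid → locked) ∨ entered is false there. This is the first violation.

6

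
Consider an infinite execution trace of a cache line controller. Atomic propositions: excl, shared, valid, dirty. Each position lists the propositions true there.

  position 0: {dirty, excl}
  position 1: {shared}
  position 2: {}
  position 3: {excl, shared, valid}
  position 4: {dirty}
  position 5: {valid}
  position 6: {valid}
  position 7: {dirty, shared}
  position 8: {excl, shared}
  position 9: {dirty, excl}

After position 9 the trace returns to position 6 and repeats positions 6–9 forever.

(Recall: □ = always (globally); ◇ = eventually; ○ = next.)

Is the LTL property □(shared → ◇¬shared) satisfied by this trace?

Yes

shared → ◇¬shared holds at every position 0..9, and those are all positions ever visited, so □(shared → ◇¬shared) holds.
Positions where shared holds: 1, 3, 7, 8.
Check ◇¬shared at each: 1→ok, 3→ok, 7→ok, 8→ok.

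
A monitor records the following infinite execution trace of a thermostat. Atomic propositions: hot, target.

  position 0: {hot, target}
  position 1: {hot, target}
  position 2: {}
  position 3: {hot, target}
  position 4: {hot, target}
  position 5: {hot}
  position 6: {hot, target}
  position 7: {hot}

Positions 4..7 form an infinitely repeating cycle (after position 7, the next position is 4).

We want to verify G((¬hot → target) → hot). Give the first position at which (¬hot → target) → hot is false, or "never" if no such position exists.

never

(¬hot → target) → hot holds at every position 0..7, and those are all the positions the trace ever visits, so the invariant G((¬hot → target) → hot) is never violated.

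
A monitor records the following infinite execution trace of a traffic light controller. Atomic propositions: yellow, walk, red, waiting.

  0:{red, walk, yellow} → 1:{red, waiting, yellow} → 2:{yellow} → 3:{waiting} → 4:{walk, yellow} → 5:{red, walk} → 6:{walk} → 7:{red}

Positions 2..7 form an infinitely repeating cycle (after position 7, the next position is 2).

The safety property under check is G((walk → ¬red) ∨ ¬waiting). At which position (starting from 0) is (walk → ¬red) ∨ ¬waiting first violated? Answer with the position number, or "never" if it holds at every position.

never

(walk → ¬red) ∨ ¬waiting holds at every position 0..7, and those are all the positions the trace ever visits, so the invariant G((walk → ¬red) ∨ ¬waiting) is never violated.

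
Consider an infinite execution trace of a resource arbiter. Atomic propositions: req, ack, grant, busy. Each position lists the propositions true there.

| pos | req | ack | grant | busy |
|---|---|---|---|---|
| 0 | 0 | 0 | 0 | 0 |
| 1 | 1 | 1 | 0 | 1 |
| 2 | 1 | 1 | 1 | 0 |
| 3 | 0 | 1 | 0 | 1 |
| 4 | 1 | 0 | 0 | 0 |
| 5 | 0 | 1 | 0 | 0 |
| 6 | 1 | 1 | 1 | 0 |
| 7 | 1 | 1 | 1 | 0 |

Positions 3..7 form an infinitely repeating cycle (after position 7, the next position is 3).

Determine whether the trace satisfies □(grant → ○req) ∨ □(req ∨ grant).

Violated

grant → ○req must hold at every position from 0 onward. It fails at position 2, so □(grant → ○req) is false.
Positions where grant holds: 2, 6, 7.
Check ○req at each: 2→fails, 6→ok, 7→fails.
req ∨ grant must hold at every position from 0 onward. It fails at position 0, so □(req ∨ grant) is false.
At position 0: □(grant → ○req) is false; □(req ∨ grant) is false; so □(grant → ○req) ∨ □(req ∨ grant) is false.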